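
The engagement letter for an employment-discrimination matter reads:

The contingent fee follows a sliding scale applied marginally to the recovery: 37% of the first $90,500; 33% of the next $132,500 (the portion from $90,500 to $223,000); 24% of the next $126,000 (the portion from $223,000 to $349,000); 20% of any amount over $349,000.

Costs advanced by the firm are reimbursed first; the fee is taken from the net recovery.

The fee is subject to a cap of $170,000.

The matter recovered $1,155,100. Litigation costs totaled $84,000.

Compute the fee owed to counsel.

$170,000.00

Fee base (net of costs): $1,155,100 − $84,000 = $1,071,100
First $90,500 at 37% = $33,485.00
Next $132,500 at 33% = $43,725.00
Next $126,000 at 24% = $30,240.00
Remaining $722,100 at 20% = $144,420.00
Fee: $33,485.00 + $43,725.00 + $30,240.00 + $144,420.00 = $251,870.00
$251,870.00 exceeds the $170,000 cap, so the fee is capped at $170,000.00.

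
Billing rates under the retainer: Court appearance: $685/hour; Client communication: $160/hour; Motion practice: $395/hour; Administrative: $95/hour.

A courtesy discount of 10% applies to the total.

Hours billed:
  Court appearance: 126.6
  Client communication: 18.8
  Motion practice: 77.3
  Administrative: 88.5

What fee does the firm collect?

$115,803.00

Court appearance: 126.6 × $685 = $86,721.00
Client communication: 18.8 × $160 = $3,008.00
Motion practice: 77.3 × $395 = $30,533.50
Administrative: 88.5 × $95 = $8,407.50
Subtotal: $128,670.00
Less 10% discount: −$12,867.00
Total: $128,670.00 − $12,867.00 = $115,803.00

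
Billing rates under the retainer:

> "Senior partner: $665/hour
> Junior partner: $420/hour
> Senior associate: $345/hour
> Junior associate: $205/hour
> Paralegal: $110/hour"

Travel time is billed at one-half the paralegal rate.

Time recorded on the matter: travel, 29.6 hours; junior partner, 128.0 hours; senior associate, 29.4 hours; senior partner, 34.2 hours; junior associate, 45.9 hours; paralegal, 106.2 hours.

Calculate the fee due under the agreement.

$109,365.50

Senior partner: 34.2 × $665 = $22,743.00
Junior partner: 128.0 × $420 = $53,760.00
Senior associate: 29.4 × $345 = $10,143.00
Junior associate: 45.9 × $205 = $9,409.50
Paralegal: 106.2 × $110 = $11,682.00
Subtotal: $22,743.00 + $53,760.00 + $10,143.00 + $9,409.50 + $11,682.00 = $107,737.50
Travel: 29.6 × ($110 ÷ 2) = 29.6 × $55.00 = $1,628.00
Total: $107,737.50 + $1,628.00 = $109,365.50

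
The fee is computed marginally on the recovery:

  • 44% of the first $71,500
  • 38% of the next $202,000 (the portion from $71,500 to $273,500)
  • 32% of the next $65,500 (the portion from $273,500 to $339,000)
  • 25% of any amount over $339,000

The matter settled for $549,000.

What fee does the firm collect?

First $71,500 at 44% = $31,460.00
Next $202,000 at 38% = $76,760.00
Next $65,500 at 32% = $20,960.00
Remaining $210,000 at 25% = $52,500.00
Fee: $31,460.00 + $76,760.00 + $20,960.00 + $52,500.00 = $181,680.00

$181,680.00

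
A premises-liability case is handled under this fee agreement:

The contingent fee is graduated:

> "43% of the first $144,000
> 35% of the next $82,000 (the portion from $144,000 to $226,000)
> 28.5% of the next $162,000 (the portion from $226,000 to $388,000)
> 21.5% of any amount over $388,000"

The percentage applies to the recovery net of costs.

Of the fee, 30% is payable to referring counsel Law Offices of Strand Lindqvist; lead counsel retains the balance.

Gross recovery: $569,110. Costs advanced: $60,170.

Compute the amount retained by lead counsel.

Fee base (net of costs): $569,110 − $60,170 = $508,940
First $144,000 at 43% = $61,920.00
Next $82,000 at 35% = $28,700.00
Next $162,000 at 28.5% = $46,170.00
Remaining $120,940 at 21.5% = $26,002.10
Fee: $61,920.00 + $28,700.00 + $46,170.00 + $26,002.10 = $162,792.10
Referral share: 30% of $162,792.10 = $48,837.63; lead counsel retains $162,792.10 − $48,837.63 = $113,954.47.

$113,954.47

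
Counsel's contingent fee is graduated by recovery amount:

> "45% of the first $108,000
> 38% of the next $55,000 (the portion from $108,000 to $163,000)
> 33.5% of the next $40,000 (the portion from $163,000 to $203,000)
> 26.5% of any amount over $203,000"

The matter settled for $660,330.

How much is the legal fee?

$204,092.45

First $108,000 at 45% = $48,600.00
Next $55,000 at 38% = $20,900.00
Next $40,000 at 33.5% = $13,400.00
Remaining $457,330 at 26.5% = $121,192.45
Fee: $48,600.00 + $20,900.00 + $13,400.00 + $121,192.45 = $204,092.45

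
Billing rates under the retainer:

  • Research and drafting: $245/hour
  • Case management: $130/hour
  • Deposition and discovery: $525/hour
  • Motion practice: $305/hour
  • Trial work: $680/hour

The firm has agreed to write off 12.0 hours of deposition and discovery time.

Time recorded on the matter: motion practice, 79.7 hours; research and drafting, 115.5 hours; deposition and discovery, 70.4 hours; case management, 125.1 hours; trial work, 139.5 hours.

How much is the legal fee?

$194,389.00

Research and drafting: 115.5 × $245 = $28,297.50
Case management: 125.1 × $130 = $16,263.00
Deposition and discovery: 70.4 × $525 = $36,960.00
Motion practice: 79.7 × $305 = $24,308.50
Trial work: 139.5 × $680 = $94,860.00
Subtotal: $200,689.00
Write-off: 12.0 × $525 = $6,300.00
Total: $200,689.00 − $6,300.00 = $194,389.00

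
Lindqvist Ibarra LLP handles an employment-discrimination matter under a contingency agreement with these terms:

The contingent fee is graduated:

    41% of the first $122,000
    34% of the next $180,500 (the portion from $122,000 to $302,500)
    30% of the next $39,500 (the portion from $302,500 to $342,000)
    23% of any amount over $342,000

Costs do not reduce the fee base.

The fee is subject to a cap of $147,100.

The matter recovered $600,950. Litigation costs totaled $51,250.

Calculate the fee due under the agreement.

Fee base is the gross recovery, $600,950; costs are reimbursed separately.
First $122,000 at 41% = $50,020.00
Next $180,500 at 34% = $61,370.00
Next $39,500 at 30% = $11,850.00
Remaining $258,950 at 23% = $59,558.50
Fee: $50,020.00 + $61,370.00 + $11,850.00 + $59,558.50 = $182,798.50
$182,798.50 exceeds the $147,100 cap, so the fee is capped at $147,100.00.

$147,100.00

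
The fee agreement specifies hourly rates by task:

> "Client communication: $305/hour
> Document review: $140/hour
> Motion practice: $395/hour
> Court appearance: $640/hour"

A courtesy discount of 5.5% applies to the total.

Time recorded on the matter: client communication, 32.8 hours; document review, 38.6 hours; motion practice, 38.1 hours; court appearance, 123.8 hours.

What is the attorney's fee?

Client communication: 32.8 × $305 = $10,004.00
Document review: 38.6 × $140 = $5,404.00
Motion practice: 38.1 × $395 = $15,049.50
Court appearance: 123.8 × $640 = $79,232.00
Subtotal: $109,689.50
Less 5.5% discount: −$6,032.92
Total: $109,689.50 − $6,032.92 = $103,656.58

$103,656.58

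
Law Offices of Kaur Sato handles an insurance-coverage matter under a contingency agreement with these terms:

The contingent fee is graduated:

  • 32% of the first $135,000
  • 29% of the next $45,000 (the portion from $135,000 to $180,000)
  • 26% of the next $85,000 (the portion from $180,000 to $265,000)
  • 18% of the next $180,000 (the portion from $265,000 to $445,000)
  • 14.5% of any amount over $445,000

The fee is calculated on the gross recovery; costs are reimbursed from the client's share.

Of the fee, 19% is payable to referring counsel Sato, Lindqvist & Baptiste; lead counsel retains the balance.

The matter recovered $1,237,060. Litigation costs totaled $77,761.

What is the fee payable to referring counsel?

$42,863.75

Fee base is the gross recovery, $1,237,060; costs are reimbursed separately.
First $135,000 at 32% = $43,200.00
Next $45,000 at 29% = $13,050.00
Next $85,000 at 26% = $22,100.00
Next $180,000 at 18% = $32,400.00
Remaining $792,060 at 14.5% = $114,848.70
Fee: $43,200.00 + $13,050.00 + $22,100.00 + $32,400.00 + $114,848.70 = $225,598.70
Referral share: 19% of $225,598.70 = $42,863.75; lead counsel retains $225,598.70 − $42,863.75 = $182,734.95.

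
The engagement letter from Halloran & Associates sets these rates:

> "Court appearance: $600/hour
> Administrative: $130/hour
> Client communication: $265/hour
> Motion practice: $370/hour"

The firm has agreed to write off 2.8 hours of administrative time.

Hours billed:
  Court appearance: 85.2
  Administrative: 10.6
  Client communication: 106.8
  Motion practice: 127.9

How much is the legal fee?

Court appearance: 85.2 × $600 = $51,120.00
Administrative: 10.6 × $130 = $1,378.00
Client communication: 106.8 × $265 = $28,302.00
Motion practice: 127.9 × $370 = $47,323.00
Subtotal: $128,123.00
Write-off: 2.8 × $130 = $364.00
Total: $128,123.00 − $364.00 = $127,759.00

$127,759.00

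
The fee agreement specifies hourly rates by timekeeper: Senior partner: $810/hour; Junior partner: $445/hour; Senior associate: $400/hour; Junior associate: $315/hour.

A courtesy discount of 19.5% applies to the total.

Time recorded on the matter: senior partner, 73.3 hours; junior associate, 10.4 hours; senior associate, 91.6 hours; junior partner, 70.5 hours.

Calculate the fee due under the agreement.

$105,182.51

Senior partner: 73.3 × $810 = $59,373.00
Junior partner: 70.5 × $445 = $31,372.50
Senior associate: 91.6 × $400 = $36,640.00
Junior associate: 10.4 × $315 = $3,276.00
Subtotal: $130,661.50
Less 19.5% discount: −$25,478.99
Total: $130,661.50 − $25,478.99 = $105,182.51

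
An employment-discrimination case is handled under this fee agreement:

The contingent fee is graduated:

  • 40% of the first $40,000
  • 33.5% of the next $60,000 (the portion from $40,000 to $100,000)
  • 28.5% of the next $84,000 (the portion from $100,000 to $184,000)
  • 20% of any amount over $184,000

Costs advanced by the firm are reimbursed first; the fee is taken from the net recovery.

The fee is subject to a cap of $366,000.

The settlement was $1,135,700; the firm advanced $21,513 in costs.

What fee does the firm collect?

Fee base (net of costs): $1,135,700 − $21,513 = $1,114,187
First $40,000 at 40% = $16,000.00
Next $60,000 at 33.5% = $20,100.00
Next $84,000 at 28.5% = $23,940.00
Remaining $930,187 at 20% = $186,037.40
Fee: $16,000.00 + $20,100.00 + $23,940.00 + $186,037.40 = $246,077.40
$246,077.40 is under the $366,000 cap.

$246,077.40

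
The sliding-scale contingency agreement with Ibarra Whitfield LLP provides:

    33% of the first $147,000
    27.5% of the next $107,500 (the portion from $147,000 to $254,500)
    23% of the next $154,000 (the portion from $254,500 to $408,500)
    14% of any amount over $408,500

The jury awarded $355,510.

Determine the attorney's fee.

$101,304.80

First $147,000 at 33% = $48,510.00
Next $107,500 at 27.5% = $29,562.50
Remaining $101,010 at 23% = $23,232.30
Fee: $48,510.00 + $29,562.50 + $23,232.30 = $101,304.80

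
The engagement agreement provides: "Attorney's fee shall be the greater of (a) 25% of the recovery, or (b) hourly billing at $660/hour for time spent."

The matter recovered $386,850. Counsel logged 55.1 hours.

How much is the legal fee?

(a) 25% of $386,850 = $96,712.50
(b) 55.1 × $660 = $36,366.00
The greater is (a): $96,712.50.

$96,712.50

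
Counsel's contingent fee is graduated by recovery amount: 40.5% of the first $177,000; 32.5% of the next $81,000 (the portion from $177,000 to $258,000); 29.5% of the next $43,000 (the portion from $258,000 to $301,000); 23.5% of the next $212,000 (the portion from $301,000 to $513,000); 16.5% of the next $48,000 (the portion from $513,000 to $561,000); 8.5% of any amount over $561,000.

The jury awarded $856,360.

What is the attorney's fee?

$193,540.60

First $177,000 at 40.5% = $71,685.00
Next $81,000 at 32.5% = $26,325.00
Next $43,000 at 29.5% = $12,685.00
Next $212,000 at 23.5% = $49,820.00
Next $48,000 at 16.5% = $7,920.00
Remaining $295,360 at 8.5% = $25,105.60
Fee: $71,685.00 + $26,325.00 + $12,685.00 + $49,820.00 + $7,920.00 + $25,105.60 = $193,540.60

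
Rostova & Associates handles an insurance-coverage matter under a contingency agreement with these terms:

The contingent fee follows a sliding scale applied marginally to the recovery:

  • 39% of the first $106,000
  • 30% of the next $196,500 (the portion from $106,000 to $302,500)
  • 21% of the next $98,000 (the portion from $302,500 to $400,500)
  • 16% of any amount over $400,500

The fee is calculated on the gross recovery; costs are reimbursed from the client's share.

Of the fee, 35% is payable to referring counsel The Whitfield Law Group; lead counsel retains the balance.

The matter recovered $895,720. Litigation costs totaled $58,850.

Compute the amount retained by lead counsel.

$130,068.38

Fee base is the gross recovery, $895,720; costs are reimbursed separately.
First $106,000 at 39% = $41,340.00
Next $196,500 at 30% = $58,950.00
Next $98,000 at 21% = $20,580.00
Remaining $495,220 at 16% = $79,235.20
Fee: $41,340.00 + $58,950.00 + $20,580.00 + $79,235.20 = $200,105.20
Referral share: 35% of $200,105.20 = $70,036.82; lead counsel retains $200,105.20 − $70,036.82 = $130,068.38.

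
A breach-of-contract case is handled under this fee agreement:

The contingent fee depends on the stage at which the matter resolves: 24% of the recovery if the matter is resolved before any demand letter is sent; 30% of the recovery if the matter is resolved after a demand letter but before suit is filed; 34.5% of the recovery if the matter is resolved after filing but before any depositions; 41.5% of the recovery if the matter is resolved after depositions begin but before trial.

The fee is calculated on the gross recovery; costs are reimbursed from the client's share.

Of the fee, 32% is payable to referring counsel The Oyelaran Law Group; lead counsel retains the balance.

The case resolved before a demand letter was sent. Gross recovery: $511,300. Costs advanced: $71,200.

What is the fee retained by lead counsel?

$83,444.16

Fee base is the gross recovery, $511,300; costs are reimbursed separately.
The matter resolved before a demand letter was sent, so the 24% rate applies.
$511,300 × 24% = $122,712.00
Referral share: 32% of $122,712.00 = $39,267.84; lead counsel retains $122,712.00 − $39,267.84 = $83,444.16.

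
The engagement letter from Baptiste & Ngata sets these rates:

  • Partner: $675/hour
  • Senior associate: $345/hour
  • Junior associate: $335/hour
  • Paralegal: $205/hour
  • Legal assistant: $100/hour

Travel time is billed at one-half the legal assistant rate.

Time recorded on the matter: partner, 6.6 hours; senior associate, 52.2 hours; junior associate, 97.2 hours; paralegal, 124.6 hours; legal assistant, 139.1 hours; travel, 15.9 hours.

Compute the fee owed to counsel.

Partner: 6.6 × $675 = $4,455.00
Senior associate: 52.2 × $345 = $18,009.00
Junior associate: 97.2 × $335 = $32,562.00
Paralegal: 124.6 × $205 = $25,543.00
Legal assistant: 139.1 × $100 = $13,910.00
Subtotal: $4,455.00 + $18,009.00 + $32,562.00 + $25,543.00 + $13,910.00 = $94,479.00
Travel: 15.9 × ($100 ÷ 2) = 15.9 × $50.00 = $795.00
Total: $94,479.00 + $795.00 = $95,274.00

$95,274.00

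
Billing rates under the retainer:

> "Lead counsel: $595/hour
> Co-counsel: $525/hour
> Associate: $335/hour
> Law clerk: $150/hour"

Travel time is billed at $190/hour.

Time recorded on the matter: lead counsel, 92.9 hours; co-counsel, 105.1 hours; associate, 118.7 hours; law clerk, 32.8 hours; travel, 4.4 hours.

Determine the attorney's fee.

Lead counsel: 92.9 × $595 = $55,275.50
Co-counsel: 105.1 × $525 = $55,177.50
Associate: 118.7 × $335 = $39,764.50
Law clerk: 32.8 × $150 = $4,920.00
Subtotal: $55,275.50 + $55,177.50 + $39,764.50 + $4,920.00 = $155,137.50
Travel: 4.4 × $190 = $836.00
Total: $155,137.50 + $836.00 = $155,973.50

$155,973.50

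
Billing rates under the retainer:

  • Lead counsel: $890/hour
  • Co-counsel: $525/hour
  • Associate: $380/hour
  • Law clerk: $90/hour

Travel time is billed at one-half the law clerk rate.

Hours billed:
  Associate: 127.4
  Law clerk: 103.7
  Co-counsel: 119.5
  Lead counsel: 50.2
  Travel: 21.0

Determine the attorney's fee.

$166,105.50

Lead counsel: 50.2 × $890 = $44,678.00
Co-counsel: 119.5 × $525 = $62,737.50
Associate: 127.4 × $380 = $48,412.00
Law clerk: 103.7 × $90 = $9,333.00
Subtotal: $44,678.00 + $62,737.50 + $48,412.00 + $9,333.00 = $165,160.50
Travel: 21.0 × ($90 ÷ 2) = 21.0 × $45.00 = $945.00
Total: $165,160.50 + $945.00 = $166,105.50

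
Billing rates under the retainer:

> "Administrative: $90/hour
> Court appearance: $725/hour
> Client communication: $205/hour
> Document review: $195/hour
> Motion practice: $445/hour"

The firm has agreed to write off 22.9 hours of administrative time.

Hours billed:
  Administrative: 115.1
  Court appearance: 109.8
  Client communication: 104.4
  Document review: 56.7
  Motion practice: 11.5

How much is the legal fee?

$125,479.00

Administrative: 115.1 × $90 = $10,359.00
Court appearance: 109.8 × $725 = $79,605.00
Client communication: 104.4 × $205 = $21,402.00
Document review: 56.7 × $195 = $11,056.50
Motion practice: 11.5 × $445 = $5,117.50
Subtotal: $127,540.00
Write-off: 22.9 × $90 = $2,061.00
Total: $127,540.00 − $2,061.00 = $125,479.00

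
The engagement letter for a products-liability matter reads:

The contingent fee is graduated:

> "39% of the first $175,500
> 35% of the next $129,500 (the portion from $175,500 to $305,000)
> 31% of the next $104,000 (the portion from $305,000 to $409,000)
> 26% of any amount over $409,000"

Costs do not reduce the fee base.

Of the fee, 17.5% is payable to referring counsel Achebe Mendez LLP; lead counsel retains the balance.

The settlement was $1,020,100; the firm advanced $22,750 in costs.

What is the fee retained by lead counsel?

Fee base is the gross recovery, $1,020,100; costs are reimbursed separately.
First $175,500 at 39% = $68,445.00
Next $129,500 at 35% = $45,325.00
Next $104,000 at 31% = $32,240.00
Remaining $611,100 at 26% = $158,886.00
Fee: $68,445.00 + $45,325.00 + $32,240.00 + $158,886.00 = $304,896.00
Referral share: 17.5% of $304,896.00 = $53,356.80; lead counsel retains $304,896.00 − $53,356.80 = $251,539.20.

$251,539.20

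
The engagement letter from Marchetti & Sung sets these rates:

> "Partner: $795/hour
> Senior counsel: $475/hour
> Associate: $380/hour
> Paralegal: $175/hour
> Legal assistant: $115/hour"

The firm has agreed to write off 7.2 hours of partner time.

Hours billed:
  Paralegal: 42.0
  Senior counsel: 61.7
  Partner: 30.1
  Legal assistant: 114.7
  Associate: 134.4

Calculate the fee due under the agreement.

$119,125.50

Partner: 30.1 × $795 = $23,929.50
Senior counsel: 61.7 × $475 = $29,307.50
Associate: 134.4 × $380 = $51,072.00
Paralegal: 42.0 × $175 = $7,350.00
Legal assistant: 114.7 × $115 = $13,190.50
Subtotal: $124,849.50
Write-off: 7.2 × $795 = $5,724.00
Total: $124,849.50 − $5,724.00 = $119,125.50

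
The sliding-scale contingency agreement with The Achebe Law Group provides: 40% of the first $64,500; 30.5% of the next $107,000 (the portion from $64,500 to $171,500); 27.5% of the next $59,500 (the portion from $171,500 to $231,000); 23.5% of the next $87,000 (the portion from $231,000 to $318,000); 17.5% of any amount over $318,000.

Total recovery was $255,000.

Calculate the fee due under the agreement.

$80,437.50

First $64,500 at 40% = $25,800.00
Next $107,000 at 30.5% = $32,635.00
Next $59,500 at 27.5% = $16,362.50
Remaining $24,000 at 23.5% = $5,640.00
Fee: $25,800.00 + $32,635.00 + $16,362.50 + $5,640.00 = $80,437.50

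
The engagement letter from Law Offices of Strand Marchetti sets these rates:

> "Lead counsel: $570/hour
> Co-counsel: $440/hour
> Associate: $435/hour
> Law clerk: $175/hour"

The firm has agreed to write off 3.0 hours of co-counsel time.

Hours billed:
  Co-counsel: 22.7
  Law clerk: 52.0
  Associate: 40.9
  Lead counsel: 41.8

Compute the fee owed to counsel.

$59,385.50

Lead counsel: 41.8 × $570 = $23,826.00
Co-counsel: 22.7 × $440 = $9,988.00
Associate: 40.9 × $435 = $17,791.50
Law clerk: 52.0 × $175 = $9,100.00
Subtotal: $60,705.50
Write-off: 3.0 × $440 = $1,320.00
Total: $60,705.50 − $1,320.00 = $59,385.50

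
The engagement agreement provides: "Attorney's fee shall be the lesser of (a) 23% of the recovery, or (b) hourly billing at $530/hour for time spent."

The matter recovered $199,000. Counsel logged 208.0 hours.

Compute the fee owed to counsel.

$45,770.00

(a) 23% of $199,000 = $45,770.00
(b) 208.0 × $530 = $110,240.00
The lesser is (a): $45,770.00.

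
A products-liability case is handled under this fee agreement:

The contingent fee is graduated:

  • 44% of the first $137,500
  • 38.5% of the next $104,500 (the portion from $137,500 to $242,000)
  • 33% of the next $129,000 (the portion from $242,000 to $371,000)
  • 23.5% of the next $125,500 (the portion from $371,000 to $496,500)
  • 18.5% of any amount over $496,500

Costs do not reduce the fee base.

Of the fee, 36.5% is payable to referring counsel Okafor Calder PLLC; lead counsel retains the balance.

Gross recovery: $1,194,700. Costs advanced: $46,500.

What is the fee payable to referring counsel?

$110,216.13

Fee base is the gross recovery, $1,194,700; costs are reimbursed separately.
First $137,500 at 44% = $60,500.00
Next $104,500 at 38.5% = $40,232.50
Next $129,000 at 33% = $42,570.00
Next $125,500 at 23.5% = $29,492.50
Remaining $698,200 at 18.5% = $129,167.00
Fee: $60,500.00 + $40,232.50 + $42,570.00 + $29,492.50 + $129,167.00 = $301,962.00
Referral share: 36.5% of $301,962.00 = $110,216.13; lead counsel retains $301,962.00 − $110,216.13 = $191,745.87.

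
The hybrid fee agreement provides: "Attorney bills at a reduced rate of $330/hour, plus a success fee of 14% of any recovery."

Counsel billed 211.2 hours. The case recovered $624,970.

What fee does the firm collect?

Hourly: 211.2 × $330 = $69,696.00
Success fee: 14% of $624,970 = $87,495.80
Total: $69,696.00 + $87,495.80 = $157,191.80

$157,191.80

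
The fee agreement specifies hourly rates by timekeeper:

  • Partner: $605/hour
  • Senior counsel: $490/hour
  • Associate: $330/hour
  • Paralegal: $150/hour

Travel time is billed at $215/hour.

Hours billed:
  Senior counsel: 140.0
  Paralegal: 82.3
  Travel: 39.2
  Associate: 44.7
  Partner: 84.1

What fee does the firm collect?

$155,004.50

Partner: 84.1 × $605 = $50,880.50
Senior counsel: 140.0 × $490 = $68,600.00
Associate: 44.7 × $330 = $14,751.00
Paralegal: 82.3 × $150 = $12,345.00
Subtotal: $50,880.50 + $68,600.00 + $14,751.00 + $12,345.00 = $146,576.50
Travel: 39.2 × $215 = $8,428.00
Total: $146,576.50 + $8,428.00 = $155,004.50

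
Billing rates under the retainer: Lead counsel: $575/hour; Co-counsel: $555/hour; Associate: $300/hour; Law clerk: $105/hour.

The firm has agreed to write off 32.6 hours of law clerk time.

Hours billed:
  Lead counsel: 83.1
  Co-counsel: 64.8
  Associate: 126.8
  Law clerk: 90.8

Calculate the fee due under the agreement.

Lead counsel: 83.1 × $575 = $47,782.50
Co-counsel: 64.8 × $555 = $35,964.00
Associate: 126.8 × $300 = $38,040.00
Law clerk: 90.8 × $105 = $9,534.00
Subtotal: $131,320.50
Write-off: 32.6 × $105 = $3,423.00
Total: $131,320.50 − $3,423.00 = $127,897.50

$127,897.50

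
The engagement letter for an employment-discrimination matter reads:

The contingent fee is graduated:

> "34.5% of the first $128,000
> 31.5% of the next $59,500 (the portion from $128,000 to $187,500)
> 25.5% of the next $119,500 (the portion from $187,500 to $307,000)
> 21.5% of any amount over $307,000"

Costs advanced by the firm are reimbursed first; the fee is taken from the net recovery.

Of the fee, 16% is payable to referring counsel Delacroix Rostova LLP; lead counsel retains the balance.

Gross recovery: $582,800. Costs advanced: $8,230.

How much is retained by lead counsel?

Fee base (net of costs): $582,800 − $8,230 = $574,570
First $128,000 at 34.5% = $44,160.00
Next $59,500 at 31.5% = $18,742.50
Next $119,500 at 25.5% = $30,472.50
Remaining $267,570 at 21.5% = $57,527.55
Fee: $44,160.00 + $18,742.50 + $30,472.50 + $57,527.55 = $150,902.55
Referral share: 16% of $150,902.55 = $24,144.41; lead counsel retains $150,902.55 − $24,144.41 = $126,758.14.

$126,758.14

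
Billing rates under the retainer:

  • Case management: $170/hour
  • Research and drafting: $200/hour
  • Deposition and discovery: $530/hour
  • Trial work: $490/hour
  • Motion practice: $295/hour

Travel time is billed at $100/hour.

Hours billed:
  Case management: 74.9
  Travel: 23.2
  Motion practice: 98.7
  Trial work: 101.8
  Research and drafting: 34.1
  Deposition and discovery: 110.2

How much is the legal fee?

$159,277.50

Case management: 74.9 × $170 = $12,733.00
Research and drafting: 34.1 × $200 = $6,820.00
Deposition and discovery: 110.2 × $530 = $58,406.00
Trial work: 101.8 × $490 = $49,882.00
Motion practice: 98.7 × $295 = $29,116.50
Subtotal: $12,733.00 + $6,820.00 + $58,406.00 + $49,882.00 + $29,116.50 = $156,957.50
Travel: 23.2 × $100 = $2,320.00
Total: $156,957.50 + $2,320.00 = $159,277.50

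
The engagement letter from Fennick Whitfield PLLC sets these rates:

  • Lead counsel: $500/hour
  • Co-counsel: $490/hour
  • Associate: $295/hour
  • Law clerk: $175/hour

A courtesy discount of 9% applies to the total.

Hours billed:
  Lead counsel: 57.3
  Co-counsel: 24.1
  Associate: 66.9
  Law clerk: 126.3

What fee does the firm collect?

$74,890.27

Lead counsel: 57.3 × $500 = $28,650.00
Co-counsel: 24.1 × $490 = $11,809.00
Associate: 66.9 × $295 = $19,735.50
Law clerk: 126.3 × $175 = $22,102.50
Subtotal: $82,297.00
Less 9% discount: −$7,406.73
Total: $82,297.00 − $7,406.73 = $74,890.27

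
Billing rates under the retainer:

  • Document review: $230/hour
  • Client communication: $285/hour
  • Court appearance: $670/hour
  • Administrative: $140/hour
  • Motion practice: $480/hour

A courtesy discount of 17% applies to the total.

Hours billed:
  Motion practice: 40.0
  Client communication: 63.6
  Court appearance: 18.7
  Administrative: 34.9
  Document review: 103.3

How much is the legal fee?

Document review: 103.3 × $230 = $23,759.00
Client communication: 63.6 × $285 = $18,126.00
Court appearance: 18.7 × $670 = $12,529.00
Administrative: 34.9 × $140 = $4,886.00
Motion practice: 40.0 × $480 = $19,200.00
Subtotal: $78,500.00
Less 17% discount: −$13,345.00
Total: $78,500.00 − $13,345.00 = $65,155.00

$65,155.00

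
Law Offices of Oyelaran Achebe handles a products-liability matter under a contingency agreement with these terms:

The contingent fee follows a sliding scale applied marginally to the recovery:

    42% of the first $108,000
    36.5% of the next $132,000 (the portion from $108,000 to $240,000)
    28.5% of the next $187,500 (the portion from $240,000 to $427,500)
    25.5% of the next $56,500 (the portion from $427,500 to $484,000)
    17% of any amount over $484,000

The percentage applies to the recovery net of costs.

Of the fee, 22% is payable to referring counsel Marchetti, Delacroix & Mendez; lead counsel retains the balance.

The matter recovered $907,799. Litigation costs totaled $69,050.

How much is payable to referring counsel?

Fee base (net of costs): $907,799 − $69,050 = $838,749
First $108,000 at 42% = $45,360.00
Next $132,000 at 36.5% = $48,180.00
Next $187,500 at 28.5% = $53,437.50
Next $56,500 at 25.5% = $14,407.50
Remaining $354,749 at 17% = $60,307.33
Fee: $45,360.00 + $48,180.00 + $53,437.50 + $14,407.50 + $60,307.33 = $221,692.33
Referral share: 22% of $221,692.33 = $48,772.31; lead counsel retains $221,692.33 − $48,772.31 = $172,920.02.

$48,772.31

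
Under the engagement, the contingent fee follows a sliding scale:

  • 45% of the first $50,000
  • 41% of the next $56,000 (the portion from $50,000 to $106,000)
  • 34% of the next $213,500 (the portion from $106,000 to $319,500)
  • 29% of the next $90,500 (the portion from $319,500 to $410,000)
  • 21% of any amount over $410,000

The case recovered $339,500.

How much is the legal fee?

First $50,000 at 45% = $22,500.00
Next $56,000 at 41% = $22,960.00
Next $213,500 at 34% = $72,590.00
Remaining $20,000 at 29% = $5,800.00
Fee: $22,500.00 + $22,960.00 + $72,590.00 + $5,800.00 = $123,850.00

$123,850.00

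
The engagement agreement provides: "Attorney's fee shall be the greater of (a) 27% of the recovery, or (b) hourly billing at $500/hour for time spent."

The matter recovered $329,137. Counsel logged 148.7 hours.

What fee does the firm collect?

(a) 27% of $329,137 = $88,866.99
(b) 148.7 × $500 = $74,350.00
The greater is (a): $88,866.99.

$88,866.99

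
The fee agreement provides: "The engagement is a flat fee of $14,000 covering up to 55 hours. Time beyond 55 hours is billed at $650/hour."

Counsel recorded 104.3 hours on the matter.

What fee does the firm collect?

Flat fee: $14,000.00
Excess hours: 104.3 − 55 = 49.3
Overrun: 49.3 × $650 = $32,045.00
Total: $14,000.00 + $32,045.00 = $46,045.00

$46,045.00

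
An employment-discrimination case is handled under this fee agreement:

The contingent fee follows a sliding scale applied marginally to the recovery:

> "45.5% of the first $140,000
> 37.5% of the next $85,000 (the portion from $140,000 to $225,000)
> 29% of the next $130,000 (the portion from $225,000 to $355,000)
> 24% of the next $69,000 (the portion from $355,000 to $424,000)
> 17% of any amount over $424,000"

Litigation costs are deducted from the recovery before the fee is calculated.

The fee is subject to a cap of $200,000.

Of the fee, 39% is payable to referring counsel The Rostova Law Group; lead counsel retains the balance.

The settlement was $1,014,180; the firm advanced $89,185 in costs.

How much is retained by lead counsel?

$122,000.00

Fee base (net of costs): $1,014,180 − $89,185 = $924,995
First $140,000 at 45.5% = $63,700.00
Next $85,000 at 37.5% = $31,875.00
Next $130,000 at 29% = $37,700.00
Next $69,000 at 24% = $16,560.00
Remaining $500,995 at 17% = $85,169.15
Fee: $63,700.00 + $31,875.00 + $37,700.00 + $16,560.00 + $85,169.15 = $235,004.15
$235,004.15 exceeds the $200,000 cap, so the fee is capped at $200,000.00.
Referral share: 39% of $200,000.00 = $78,000.00; lead counsel retains $200,000.00 − $78,000.00 = $122,000.00.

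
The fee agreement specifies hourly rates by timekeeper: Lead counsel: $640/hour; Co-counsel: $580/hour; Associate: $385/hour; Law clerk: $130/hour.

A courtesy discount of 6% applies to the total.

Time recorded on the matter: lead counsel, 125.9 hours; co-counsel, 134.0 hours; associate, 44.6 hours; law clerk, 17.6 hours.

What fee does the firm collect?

$167,089.70

Lead counsel: 125.9 × $640 = $80,576.00
Co-counsel: 134.0 × $580 = $77,720.00
Associate: 44.6 × $385 = $17,171.00
Law clerk: 17.6 × $130 = $2,288.00
Subtotal: $177,755.00
Less 6% discount: −$10,665.30
Total: $177,755.00 − $10,665.30 = $167,089.70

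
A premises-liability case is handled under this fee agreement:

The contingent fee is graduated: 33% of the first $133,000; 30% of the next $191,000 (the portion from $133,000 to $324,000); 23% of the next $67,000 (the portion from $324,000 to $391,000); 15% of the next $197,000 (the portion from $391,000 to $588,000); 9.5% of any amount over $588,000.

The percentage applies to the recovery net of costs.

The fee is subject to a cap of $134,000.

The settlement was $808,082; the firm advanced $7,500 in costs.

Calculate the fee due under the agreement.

Fee base (net of costs): $808,082 − $7,500 = $800,582
First $133,000 at 33% = $43,890.00
Next $191,000 at 30% = $57,300.00
Next $67,000 at 23% = $15,410.00
Next $197,000 at 15% = $29,550.00
Remaining $212,582 at 9.5% = $20,195.29
Fee: $43,890.00 + $57,300.00 + $15,410.00 + $29,550.00 + $20,195.29 = $166,345.29
$166,345.29 exceeds the $134,000 cap, so the fee is capped at $134,000.00.

$134,000.00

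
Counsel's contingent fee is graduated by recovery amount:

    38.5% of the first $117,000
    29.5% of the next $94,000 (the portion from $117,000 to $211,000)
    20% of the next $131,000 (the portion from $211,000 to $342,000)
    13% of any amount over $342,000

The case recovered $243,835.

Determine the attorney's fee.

First $117,000 at 38.5% = $45,045.00
Next $94,000 at 29.5% = $27,730.00
Remaining $32,835 at 20% = $6,567.00
Fee: $45,045.00 + $27,730.00 + $6,567.00 = $79,342.00

$79,342.00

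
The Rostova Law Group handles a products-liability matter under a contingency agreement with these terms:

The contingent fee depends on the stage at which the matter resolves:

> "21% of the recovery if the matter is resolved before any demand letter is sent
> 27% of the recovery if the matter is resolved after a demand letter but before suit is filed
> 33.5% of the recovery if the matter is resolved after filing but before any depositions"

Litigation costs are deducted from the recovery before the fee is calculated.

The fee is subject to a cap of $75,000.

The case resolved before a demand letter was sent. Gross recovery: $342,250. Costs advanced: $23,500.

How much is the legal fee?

$66,937.50

Fee base (net of costs): $342,250 − $23,500 = $318,750
The matter resolved before a demand letter was sent, so the 21% rate applies.
$318,750 × 21% = $66,937.50
$66,937.50 is under the $75,000 cap.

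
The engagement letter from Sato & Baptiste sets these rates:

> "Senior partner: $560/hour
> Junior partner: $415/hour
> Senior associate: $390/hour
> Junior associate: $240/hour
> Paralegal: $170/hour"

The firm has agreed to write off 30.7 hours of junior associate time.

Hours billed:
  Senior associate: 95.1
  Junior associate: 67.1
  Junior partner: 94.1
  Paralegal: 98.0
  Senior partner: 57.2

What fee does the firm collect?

$133,568.50

Senior partner: 57.2 × $560 = $32,032.00
Junior partner: 94.1 × $415 = $39,051.50
Senior associate: 95.1 × $390 = $37,089.00
Junior associate: 67.1 × $240 = $16,104.00
Paralegal: 98.0 × $170 = $16,660.00
Subtotal: $140,936.50
Write-off: 30.7 × $240 = $7,368.00
Total: $140,936.50 − $7,368.00 = $133,568.50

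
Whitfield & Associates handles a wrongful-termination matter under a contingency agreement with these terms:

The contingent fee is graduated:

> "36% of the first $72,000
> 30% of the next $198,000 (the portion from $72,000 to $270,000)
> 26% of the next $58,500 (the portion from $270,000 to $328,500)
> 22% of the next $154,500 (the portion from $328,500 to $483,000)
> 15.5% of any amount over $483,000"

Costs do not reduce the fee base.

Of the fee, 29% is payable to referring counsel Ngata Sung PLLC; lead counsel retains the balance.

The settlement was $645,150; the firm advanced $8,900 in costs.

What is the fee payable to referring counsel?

$46,299.44

Fee base is the gross recovery, $645,150; costs are reimbursed separately.
First $72,000 at 36% = $25,920.00
Next $198,000 at 30% = $59,400.00
Next $58,500 at 26% = $15,210.00
Next $154,500 at 22% = $33,990.00
Remaining $162,150 at 15.5% = $25,133.25
Fee: $25,920.00 + $59,400.00 + $15,210.00 + $33,990.00 + $25,133.25 = $159,653.25
Referral share: 29% of $159,653.25 = $46,299.44; lead counsel retains $159,653.25 − $46,299.44 = $113,353.81.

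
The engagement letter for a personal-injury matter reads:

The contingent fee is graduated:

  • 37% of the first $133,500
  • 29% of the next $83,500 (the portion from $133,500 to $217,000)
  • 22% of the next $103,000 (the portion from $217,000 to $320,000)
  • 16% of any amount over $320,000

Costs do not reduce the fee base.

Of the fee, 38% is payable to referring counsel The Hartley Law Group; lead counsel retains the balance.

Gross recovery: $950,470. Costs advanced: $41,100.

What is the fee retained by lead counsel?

$122,230.02

Fee base is the gross recovery, $950,470; costs are reimbursed separately.
First $133,500 at 37% = $49,395.00
Next $83,500 at 29% = $24,215.00
Next $103,000 at 22% = $22,660.00
Remaining $630,470 at 16% = $100,875.20
Fee: $49,395.00 + $24,215.00 + $22,660.00 + $100,875.20 = $197,145.20
Referral share: 38% of $197,145.20 = $74,915.18; lead counsel retains $197,145.20 − $74,915.18 = $122,230.02.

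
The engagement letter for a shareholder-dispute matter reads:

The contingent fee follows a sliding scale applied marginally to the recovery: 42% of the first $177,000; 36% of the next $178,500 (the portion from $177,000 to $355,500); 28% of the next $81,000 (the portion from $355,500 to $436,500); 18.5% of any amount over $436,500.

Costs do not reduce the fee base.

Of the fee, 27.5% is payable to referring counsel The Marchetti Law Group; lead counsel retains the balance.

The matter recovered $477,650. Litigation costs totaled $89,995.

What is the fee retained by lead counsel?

Fee base is the gross recovery, $477,650; costs are reimbursed separately.
First $177,000 at 42% = $74,340.00
Next $178,500 at 36% = $64,260.00
Next $81,000 at 28% = $22,680.00
Remaining $41,150 at 18.5% = $7,612.75
Fee: $74,340.00 + $64,260.00 + $22,680.00 + $7,612.75 = $168,892.75
Referral share: 27.5% of $168,892.75 = $46,445.51; lead counsel retains $168,892.75 − $46,445.51 = $122,447.24.

$122,447.24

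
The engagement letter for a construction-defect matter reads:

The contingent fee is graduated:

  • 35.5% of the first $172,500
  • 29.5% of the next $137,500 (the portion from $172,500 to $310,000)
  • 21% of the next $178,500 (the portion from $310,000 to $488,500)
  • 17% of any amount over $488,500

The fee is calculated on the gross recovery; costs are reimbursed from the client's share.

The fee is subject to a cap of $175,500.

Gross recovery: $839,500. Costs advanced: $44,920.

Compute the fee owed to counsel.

Fee base is the gross recovery, $839,500; costs are reimbursed separately.
First $172,500 at 35.5% = $61,237.50
Next $137,500 at 29.5% = $40,562.50
Next $178,500 at 21% = $37,485.00
Remaining $351,000 at 17% = $59,670.00
Fee: $61,237.50 + $40,562.50 + $37,485.00 + $59,670.00 = $198,955.00
$198,955.00 exceeds the $175,500 cap, so the fee is capped at $175,500.00.

$175,500.00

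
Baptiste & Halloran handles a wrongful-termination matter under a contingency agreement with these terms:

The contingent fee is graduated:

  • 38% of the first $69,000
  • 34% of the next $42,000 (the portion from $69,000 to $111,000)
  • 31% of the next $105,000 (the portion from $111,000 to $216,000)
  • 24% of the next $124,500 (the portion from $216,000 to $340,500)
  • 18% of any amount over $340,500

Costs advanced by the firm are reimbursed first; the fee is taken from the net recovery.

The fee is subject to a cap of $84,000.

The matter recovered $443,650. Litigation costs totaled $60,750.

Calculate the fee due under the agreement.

$84,000.00

Fee base (net of costs): $443,650 − $60,750 = $382,900
First $69,000 at 38% = $26,220.00
Next $42,000 at 34% = $14,280.00
Next $105,000 at 31% = $32,550.00
Next $124,500 at 24% = $29,880.00
Remaining $42,400 at 18% = $7,632.00
Fee: $26,220.00 + $14,280.00 + $32,550.00 + $29,880.00 + $7,632.00 = $110,562.00
$110,562.00 exceeds the $84,000 cap, so the fee is capped at $84,000.00.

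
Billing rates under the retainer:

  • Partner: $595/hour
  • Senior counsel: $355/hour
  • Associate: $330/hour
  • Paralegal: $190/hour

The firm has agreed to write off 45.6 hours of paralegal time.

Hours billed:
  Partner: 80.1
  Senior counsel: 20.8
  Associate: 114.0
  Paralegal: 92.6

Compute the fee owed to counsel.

$101,593.50

Partner: 80.1 × $595 = $47,659.50
Senior counsel: 20.8 × $355 = $7,384.00
Associate: 114.0 × $330 = $37,620.00
Paralegal: 92.6 × $190 = $17,594.00
Subtotal: $110,257.50
Write-off: 45.6 × $190 = $8,664.00
Total: $110,257.50 − $8,664.00 = $101,593.50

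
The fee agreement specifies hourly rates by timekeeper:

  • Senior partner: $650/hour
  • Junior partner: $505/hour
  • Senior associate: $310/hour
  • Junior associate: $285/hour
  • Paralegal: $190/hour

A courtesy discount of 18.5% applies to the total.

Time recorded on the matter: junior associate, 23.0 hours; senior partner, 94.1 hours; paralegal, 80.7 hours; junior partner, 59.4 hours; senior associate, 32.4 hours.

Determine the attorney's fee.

$100,321.61

Senior partner: 94.1 × $650 = $61,165.00
Junior partner: 59.4 × $505 = $29,997.00
Senior associate: 32.4 × $310 = $10,044.00
Junior associate: 23.0 × $285 = $6,555.00
Paralegal: 80.7 × $190 = $15,333.00
Subtotal: $123,094.00
Less 18.5% discount: −$22,772.39
Total: $123,094.00 − $22,772.39 = $100,321.61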